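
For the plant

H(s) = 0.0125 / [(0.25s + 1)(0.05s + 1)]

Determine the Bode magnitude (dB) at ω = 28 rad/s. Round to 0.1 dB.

At ω = 28 rad/s:
pole (1 + j28·0.25) = 1 + j7 → |·| ≈ 7.0711, ∠ ≈ 81.87°
pole (1 + j28·0.05) = 1 + j1.4 → |·| ≈ 1.7205, ∠ ≈ 54.46°
|H| = 0.0125 · 1 / (7.0711 · 1.7205) ≈ 0.0010275
Gain = 20 log₁₀(0.0010275) ≈ -59.76 dB

-59.8 dB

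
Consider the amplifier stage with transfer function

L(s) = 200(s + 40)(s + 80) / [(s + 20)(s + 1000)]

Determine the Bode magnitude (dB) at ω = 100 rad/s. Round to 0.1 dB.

28.6 dB

At s = jω = j100:
zero (s+40): 40 + j100 → |·| = √(40²+100²) = √11600 ≈ 107.7, ∠ = arctan(100/40) ≈ 68.20°
zero (s+80): 80 + j100 → |·| = √(80²+100²) = √16400 ≈ 128.06, ∠ = arctan(100/80) ≈ 51.34°
pole (s+20): 20 + j100 → |·| = √(20²+100²) = √10400 ≈ 101.98, ∠ = arctan(100/20) ≈ 78.69°
pole (s+1000): 1000 + j100 → |·| = √(1000²+100²) = √1010000 ≈ 1005, ∠ = arctan(100/1000) ≈ 5.71°
|L| = 200 · 13792 / 1.0249e+05 ≈ 26.914
Gain = 20 log₁₀(26.914) ≈ 28.60 dB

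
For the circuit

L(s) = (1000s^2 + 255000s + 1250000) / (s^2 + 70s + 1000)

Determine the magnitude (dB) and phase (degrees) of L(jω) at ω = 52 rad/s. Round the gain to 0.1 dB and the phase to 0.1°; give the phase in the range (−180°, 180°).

Substitute s = j52:
Numerator: 1000(j52)^2 + 255000(j52) + 1250000 = -1454000 + j13260000
Denominator: (j52)^2 + 70(j52) + 1000 = -1704 + j3640
|N| = √(1454000² + 13260000²) ≈ 1.3339e+07, ∠N ≈ 96.26°
|D| = √(1704² + 3640²) ≈ 4019.1, ∠D ≈ 115.09°
|L| = 1.3339e+07 / 4019.1 ≈ 3318.9
Gain = 20 log₁₀(3318.9) ≈ 70.42 dB
∠L = 96.26° − 115.09° = -18.83°

70.4 dB, -18.8°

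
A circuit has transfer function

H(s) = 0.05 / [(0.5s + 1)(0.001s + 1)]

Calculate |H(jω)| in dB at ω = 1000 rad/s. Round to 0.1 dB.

At ω = 1000 rad/s:
pole (1 + j1000·0.5) = 1 + j500 → |·| ≈ 500, ∠ ≈ 89.89°
pole (1 + j1000·0.001) = 1 + j1 → |·| ≈ 1.4142, ∠ ≈ 45.00°
|H| = 0.05 · 1 / (500 · 1.4142) ≈ 7.0711e-05
Gain = 20 log₁₀(7.0711e-05) ≈ -83.01 dB

-83.0 dB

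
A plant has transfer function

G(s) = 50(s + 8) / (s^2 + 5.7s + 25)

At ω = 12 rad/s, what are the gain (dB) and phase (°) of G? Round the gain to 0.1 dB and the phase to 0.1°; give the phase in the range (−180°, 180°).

At s = jω = j12:
zero (s+8): 8 + j12 → |·| = √(8²+12²) = √208 ≈ 14.422, ∠ = arctan(12/8) ≈ 56.31°
quadratic: (j12)² + 5.7·j12 + 25 = -119 + j68.4 → |·| ≈ 137.26, ∠ ≈ 150.11°
|G| = 50 · 14.422 / 137.26 ≈ 5.2535
Gain = 20 log₁₀(5.2535) ≈ 14.41 dB
∠G = 56.31° − 150.11° = -93.80°

14.4 dB, -93.8°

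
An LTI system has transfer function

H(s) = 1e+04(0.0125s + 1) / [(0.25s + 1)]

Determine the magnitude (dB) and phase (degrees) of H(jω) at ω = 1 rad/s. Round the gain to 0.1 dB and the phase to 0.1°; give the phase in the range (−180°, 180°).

79.7 dB, -13.3°

At ω = 1 rad/s:
zero (1 + j1·0.0125) = 1 + j0.0125 → |·| ≈ 1.0001, ∠ ≈ 0.72°
pole (1 + j1·0.25) = 1 + j0.25 → |·| ≈ 1.0308, ∠ ≈ 14.04°
|H| = 1e+04 · 1.0001 / (1.0308) ≈ 9702.2
Gain = 20 log₁₀(9702.2) ≈ 79.74 dB
∠H = (0.72°) − (14.04°) = -13.32°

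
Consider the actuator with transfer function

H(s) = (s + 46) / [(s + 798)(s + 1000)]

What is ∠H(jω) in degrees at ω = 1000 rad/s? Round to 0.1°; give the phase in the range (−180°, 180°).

-9.0°

At s = jω = j1000:
zero (s+46): 46 + j1000 → |·| = √(46²+1000²) = √1002116 ≈ 1001.1, ∠ = arctan(1000/46) ≈ 87.37°
pole (s+798): 798 + j1000 → |·| = √(798²+1000²) = √1636804 ≈ 1279.4, ∠ = arctan(1000/798) ≈ 51.41°
pole (s+1000): 1000 + j1000 → |·| = √(1000²+1000²) = √2000000 ≈ 1414.2, ∠ = arctan(1000/1000) ≈ 45.00°
∠H = 87.37° − 96.41° = -9.04°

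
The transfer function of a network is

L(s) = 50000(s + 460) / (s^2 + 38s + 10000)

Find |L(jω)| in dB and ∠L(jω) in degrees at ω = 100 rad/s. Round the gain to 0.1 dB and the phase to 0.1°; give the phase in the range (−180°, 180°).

At s = jω = j100:
zero (s+460): 460 + j100 → |·| = √(460²+100²) = √221600 ≈ 470.74, ∠ = arctan(100/460) ≈ 12.26°
quadratic: (j100)² + 38·j100 + 10000 = 0 + j3800 → |·| ≈ 3800, ∠ ≈ 90.00°
|L| = 50000 · 470.74 / 3800 ≈ 6193.9
Gain = 20 log₁₀(6193.9) ≈ 75.84 dB
∠L = 12.26° − 90.00° = -77.74°

75.8 dB, -77.7°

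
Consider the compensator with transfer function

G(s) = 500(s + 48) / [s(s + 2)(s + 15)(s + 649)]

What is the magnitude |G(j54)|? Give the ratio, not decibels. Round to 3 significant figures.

At s = jω = j54:
zero (s+48): 48 + j54 → |·| = √(48²+54²) = √5220 ≈ 72.25, ∠ = arctan(54/48) ≈ 48.37°
pole (s+2): 2 + j54 → |·| = √(2²+54²) = √2920 ≈ 54.037, ∠ = arctan(54/2) ≈ 87.88°
pole (s+15): 15 + j54 → |·| = √(15²+54²) = √3141 ≈ 56.045, ∠ = arctan(54/15) ≈ 74.48°
pole (s+649): 649 + j54 → |·| = √(649²+54²) = √424117 ≈ 651.24, ∠ = arctan(54/649) ≈ 4.76°
pole at origin: |s| = 54, ∠ = 90.00° (in denominator)
|G| = 500 · 72.25 / 1.065e+08 ≈ 0.0003392

0.000339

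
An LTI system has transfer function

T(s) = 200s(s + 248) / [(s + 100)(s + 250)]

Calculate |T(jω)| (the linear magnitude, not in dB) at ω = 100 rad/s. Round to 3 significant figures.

At s = jω = j100:
zero (s+248): 248 + j100 → |·| = √(248²+100²) = √71504 ≈ 267.4, ∠ = arctan(100/248) ≈ 21.96°
zero at origin: s = j100 → |·| = 100, ∠ = 90.00°
pole (s+100): 100 + j100 → |·| = √(100²+100²) = √20000 ≈ 141.42, ∠ = arctan(100/100) ≈ 45.00°
pole (s+250): 250 + j100 → |·| = √(250²+100²) = √72500 ≈ 269.26, ∠ = arctan(100/250) ≈ 21.80°
|T| = 200 · 26740 / 38079 ≈ 140.44

140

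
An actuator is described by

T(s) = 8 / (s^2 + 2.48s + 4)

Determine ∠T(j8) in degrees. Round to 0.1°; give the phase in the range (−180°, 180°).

At s = jω = j8:
quadratic: (j8)² + 2.48·j8 + 4 = -60 + j19.84 → |·| ≈ 63.195, ∠ ≈ 161.70°
∠T = 0.00° − 161.70° = -161.70°

-161.7°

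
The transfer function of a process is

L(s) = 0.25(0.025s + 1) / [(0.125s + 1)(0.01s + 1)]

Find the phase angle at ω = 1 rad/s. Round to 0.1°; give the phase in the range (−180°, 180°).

-6.3°

At ω = 1 rad/s:
zero (1 + j1·0.025) = 1 + j0.025 → |·| ≈ 1.0003, ∠ ≈ 1.43°
pole (1 + j1·0.125) = 1 + j0.125 → |·| ≈ 1.0078, ∠ ≈ 7.13°
pole (1 + j1·0.01) = 1 + j0.01 → |·| ≈ 1, ∠ ≈ 0.57°
∠L = (1.43°) − (7.13° + 0.57°) = -6.27°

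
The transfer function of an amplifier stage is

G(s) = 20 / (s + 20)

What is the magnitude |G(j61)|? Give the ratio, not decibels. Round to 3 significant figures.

At s = jω = j61:
pole (s+20): 20 + j61 → |·| = √(20²+61²) = √4121 ≈ 64.195, ∠ = arctan(61/20) ≈ 71.85°
|G| = 20 / 64.195 ≈ 0.31155

0.312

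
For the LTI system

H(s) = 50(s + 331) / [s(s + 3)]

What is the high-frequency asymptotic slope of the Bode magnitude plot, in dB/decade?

-20 dB/decade

Each pole contributes −20 dB/decade at high frequency; each zero contributes +20 dB/decade.
Net: 1 zero(s) − 2 pole(s) → -20 dB/decade.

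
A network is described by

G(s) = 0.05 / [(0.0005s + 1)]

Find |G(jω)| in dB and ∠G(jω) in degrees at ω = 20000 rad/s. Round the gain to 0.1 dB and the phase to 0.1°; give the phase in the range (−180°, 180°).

-46.1 dB, -84.3°

At ω = 20000 rad/s:
pole (1 + j20000·0.0005) = 1 + j10 → |·| ≈ 10.05, ∠ ≈ 84.29°
|G| = 0.05 · 1 / (10.05) ≈ 0.0049751
Gain = 20 log₁₀(0.0049751) ≈ -46.06 dB
∠G = (0°) − (84.29°) = -84.29°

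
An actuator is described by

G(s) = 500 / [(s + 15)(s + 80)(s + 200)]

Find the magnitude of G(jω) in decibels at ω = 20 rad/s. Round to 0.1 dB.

At s = jω = j20:
pole (s+15): 15 + j20 → |·| = √(15²+20²) = √625 ≈ 25, ∠ = arctan(20/15) ≈ 53.13°
pole (s+80): 80 + j20 → |·| = √(80²+20²) = √6800 ≈ 82.462, ∠ = arctan(20/80) ≈ 14.04°
pole (s+200): 200 + j20 → |·| = √(200²+20²) = √40400 ≈ 201, ∠ = arctan(20/200) ≈ 5.71°
|G| = 500 / 4.1437e+05 ≈ 0.0012067
Gain = 20 log₁₀(0.0012067) ≈ -58.37 dB

-58.4 dB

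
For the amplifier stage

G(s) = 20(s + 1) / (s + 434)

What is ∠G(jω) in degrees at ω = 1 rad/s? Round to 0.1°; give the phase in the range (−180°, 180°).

At s = jω = j1:
zero (s+1): 1 + j1 → |·| = √(1²+1²) = √2 ≈ 1.4142, ∠ = arctan(1/1) ≈ 45.00°
pole (s+434): 434 + j1 → |·| = √(434²+1²) = √188357 ≈ 434, ∠ = arctan(1/434) ≈ 0.13°
∠G = 45.00° − 0.13° = 44.87°

44.9°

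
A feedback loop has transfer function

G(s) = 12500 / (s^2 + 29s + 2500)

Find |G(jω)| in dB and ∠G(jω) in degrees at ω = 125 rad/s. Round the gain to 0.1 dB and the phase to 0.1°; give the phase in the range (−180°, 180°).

At s = jω = j125:
quadratic: (j125)² + 29·j125 + 2500 = -13125 + j3625 → |·| ≈ 13616, ∠ ≈ 164.56°
|G| = 12500 / 13616 ≈ 0.91804
Gain = 20 log₁₀(0.91804) ≈ -0.74 dB
∠G = 0.00° − 164.56° = -164.56°

-0.7 dB, -164.6°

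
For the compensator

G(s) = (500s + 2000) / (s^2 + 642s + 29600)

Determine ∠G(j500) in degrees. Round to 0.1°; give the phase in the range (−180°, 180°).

Substitute s = j500:
Numerator: 500(j500) + 2000 = 2000 + j250000
Denominator: (j500)^2 + 642(j500) + 29600 = -220400 + j321000
|N| = √(2000² + 250000²) ≈ 2.5001e+05, ∠N ≈ 89.54°
|D| = √(220400² + 321000²) ≈ 3.8938e+05, ∠D ≈ 124.47°
∠G = 89.54° − 124.47° = -34.93°

-34.9°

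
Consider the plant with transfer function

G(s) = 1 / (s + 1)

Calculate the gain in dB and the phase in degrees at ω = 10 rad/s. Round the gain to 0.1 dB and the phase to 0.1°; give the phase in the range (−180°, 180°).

-20.0 dB, -84.3°

At s = jω = j10:
pole (s+1): 1 + j10 → |·| = √(1²+10²) = √101 ≈ 10.05, ∠ = arctan(10/1) ≈ 84.29°
|G| = 1 / 10.05 ≈ 0.099502
Gain = 20 log₁₀(0.099502) ≈ -20.04 dB
∠G = 0.00° − 84.29° = -84.29°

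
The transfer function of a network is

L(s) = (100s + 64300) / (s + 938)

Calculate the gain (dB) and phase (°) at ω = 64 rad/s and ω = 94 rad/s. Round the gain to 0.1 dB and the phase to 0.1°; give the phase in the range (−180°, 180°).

Substitute s = j64:
Numerator: 100(j64) + 64300 = 64300 + j6400
Denominator: (j64) + 938 = 938 + j64
|N| = √(64300² + 6400²) ≈ 64618, ∠N ≈ 5.68°
|D| = √(938² + 64²) ≈ 940.18, ∠D ≈ 3.90°
|L| = 64618 / 940.18 ≈ 68.729
Gain = 20 log₁₀(68.729) ≈ 36.74 dB
∠L = 5.68° − 3.90° = 1.78°

Substitute s = j94:
Numerator: 100(j94) + 64300 = 64300 + j9400
Denominator: (j94) + 938 = 938 + j94
|N| = √(64300² + 9400²) ≈ 64983, ∠N ≈ 8.32°
|D| = √(938² + 94²) ≈ 942.7, ∠D ≈ 5.72°
|L| = 64983 / 942.7 ≈ 68.933
Gain = 20 log₁₀(68.933) ≈ 36.77 dB
∠L = 8.32° − 5.72° = 2.60°

ω = 64: 36.7 dB, 1.8°; ω = 94: 36.8 dB, 2.6°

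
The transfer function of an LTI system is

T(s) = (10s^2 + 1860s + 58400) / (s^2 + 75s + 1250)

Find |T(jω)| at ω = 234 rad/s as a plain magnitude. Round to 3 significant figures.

11.6

Substitute s = j234:
Numerator: 10(j234)^2 + 1860(j234) + 58400 = -489160 + j435240
Denominator: (j234)^2 + 75(j234) + 1250 = -53506 + j17550
|N| = √(489160² + 435240²) ≈ 6.5476e+05, ∠N ≈ 138.34°
|D| = √(53506² + 17550²) ≈ 56311, ∠D ≈ 161.84°
|T| = 6.5476e+05 / 56311 ≈ 11.628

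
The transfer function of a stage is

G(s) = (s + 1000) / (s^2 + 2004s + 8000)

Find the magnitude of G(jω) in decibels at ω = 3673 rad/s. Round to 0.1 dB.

-72.1 dB

Substitute s = j3673:
Numerator: (j3673) + 1000 = 1000 + j3673
Denominator: (j3673)^2 + 2004(j3673) + 8000 = -13482929 + j7360692
|N| = √(1000² + 3673²) ≈ 3806.7, ∠N ≈ 74.77°
|D| = √(13482929² + 7360692²) ≈ 1.5361e+07, ∠D ≈ 151.37°
|G| = 3806.7 / 1.5361e+07 ≈ 0.00024782
Gain = 20 log₁₀(0.00024782) ≈ -72.12 dB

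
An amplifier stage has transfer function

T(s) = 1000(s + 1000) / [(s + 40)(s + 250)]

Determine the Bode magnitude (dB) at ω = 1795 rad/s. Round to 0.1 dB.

At s = jω = j1795:
zero (s+1000): 1000 + j1795 → |·| = √(1000²+1795²) = √4222025 ≈ 2054.8, ∠ = arctan(1795/1000) ≈ 60.88°
pole (s+40): 40 + j1795 → |·| = √(40²+1795²) = √3223625 ≈ 1795.4, ∠ = arctan(1795/40) ≈ 88.72°
pole (s+250): 250 + j1795 → |·| = √(250²+1795²) = √3284525 ≈ 1812.3, ∠ = arctan(1795/250) ≈ 82.07°
|T| = 1000 · 2054.8 / 3.2538e+06 ≈ 0.63151
Gain = 20 log₁₀(0.63151) ≈ -3.99 dB

-4.0 dB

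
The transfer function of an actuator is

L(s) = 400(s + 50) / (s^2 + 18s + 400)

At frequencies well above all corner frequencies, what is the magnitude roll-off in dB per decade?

-20 dB/decade

Each pole contributes −20 dB/decade at high frequency; each zero contributes +20 dB/decade.
Net: 1 zero(s) − 2 pole(s) → -20 dB/decade.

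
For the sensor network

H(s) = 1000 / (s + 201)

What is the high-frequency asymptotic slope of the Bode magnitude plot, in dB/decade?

Each pole contributes −20 dB/decade at high frequency; each zero contributes +20 dB/decade.
Net: 0 zero(s) − 1 pole(s) → -20 dB/decade.

-20 dB/decade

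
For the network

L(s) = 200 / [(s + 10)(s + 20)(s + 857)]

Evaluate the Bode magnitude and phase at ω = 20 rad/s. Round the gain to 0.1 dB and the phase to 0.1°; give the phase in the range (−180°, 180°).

At s = jω = j20:
pole (s+10): 10 + j20 → |·| = √(10²+20²) = √500 ≈ 22.361, ∠ = arctan(20/10) ≈ 63.43°
pole (s+20): 20 + j20 → |·| = √(20²+20²) = √800 ≈ 28.284, ∠ = arctan(20/20) ≈ 45.00°
pole (s+857): 857 + j20 → |·| = √(857²+20²) = √734849 ≈ 857.23, ∠ = arctan(20/857) ≈ 1.34°
|L| = 200 / 5.4216e+05 ≈ 0.00036889
Gain = 20 log₁₀(0.00036889) ≈ -68.66 dB
∠L = 0.00° − 109.77° = -109.77°

-68.7 dB, -109.8°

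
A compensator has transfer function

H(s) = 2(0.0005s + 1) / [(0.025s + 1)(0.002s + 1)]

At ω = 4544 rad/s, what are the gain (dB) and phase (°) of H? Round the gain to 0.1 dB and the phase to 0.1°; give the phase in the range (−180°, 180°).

-46.4 dB, -107.0°

At ω = 4544 rad/s:
zero (1 + j4544·0.0005) = 1 + j2.272 → |·| ≈ 2.4823, ∠ ≈ 66.24°
pole (1 + j4544·0.025) = 1 + j113.6 → |·| ≈ 113.6, ∠ ≈ 89.50°
pole (1 + j4544·0.002) = 1 + j9.088 → |·| ≈ 9.1429, ∠ ≈ 83.72°
|H| = 2 · 2.4823 / (113.6 · 9.1429) ≈ 0.0047799
Gain = 20 log₁₀(0.0047799) ≈ -46.41 dB
∠H = (66.24°) − (89.50° + 83.72°) = -106.98°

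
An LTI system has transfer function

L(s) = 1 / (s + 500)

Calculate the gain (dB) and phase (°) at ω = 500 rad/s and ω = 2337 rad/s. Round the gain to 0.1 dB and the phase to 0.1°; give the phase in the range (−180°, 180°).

ω = 500: -57.0 dB, -45.0°; ω = 2337: -67.6 dB, -77.9°

At s = jω = j500:
pole (s+500): 500 + j500 → |·| = √(500²+500²) = √500000 ≈ 707.11, ∠ = arctan(500/500) ≈ 45.00°
|L| = 1 / 707.11 ≈ 0.0014142
Gain = 20 log₁₀(0.0014142) ≈ -56.99 dB
∠L = 0.00° − 45.00° = -45.00°

At s = jω = j2337:
pole (s+500): 500 + j2337 → |·| = √(500²+2337²) = √5711569 ≈ 2389.9, ∠ = arctan(2337/500) ≈ 77.92°
|L| = 1 / 2389.9 ≈ 0.00041843
Gain = 20 log₁₀(0.00041843) ≈ -67.57 dB
∠L = 0.00° − 77.92° = -77.92°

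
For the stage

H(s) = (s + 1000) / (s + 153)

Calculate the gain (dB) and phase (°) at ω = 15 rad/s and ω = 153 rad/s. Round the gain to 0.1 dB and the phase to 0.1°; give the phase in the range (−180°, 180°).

ω = 15: 16.3 dB, -4.7°; ω = 153: 13.4 dB, -36.3°

Substitute s = j15:
Numerator: (j15) + 1000 = 1000 + j15
Denominator: (j15) + 153 = 153 + j15
|N| = √(1000² + 15²) ≈ 1000.1, ∠N ≈ 0.86°
|D| = √(153² + 15²) ≈ 153.73, ∠D ≈ 5.60°
|H| = 1000.1 / 153.73 ≈ 6.5056
Gain = 20 log₁₀(6.5056) ≈ 16.27 dB
∠H = 0.86° − 5.60° = -4.74°

Substitute s = j153:
Numerator: (j153) + 1000 = 1000 + j153
Denominator: (j153) + 153 = 153 + j153
|N| = √(1000² + 153²) ≈ 1011.6, ∠N ≈ 8.70°
|D| = √(153² + 153²) ≈ 216.37, ∠D ≈ 45.00°
|H| = 1011.6 / 216.37 ≈ 4.6753
Gain = 20 log₁₀(4.6753) ≈ 13.40 dB
∠H = 8.70° − 45.00° = -36.30°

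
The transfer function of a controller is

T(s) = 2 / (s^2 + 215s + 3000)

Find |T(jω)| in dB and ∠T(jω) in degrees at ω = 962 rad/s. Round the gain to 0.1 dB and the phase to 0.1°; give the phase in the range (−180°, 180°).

-113.5 dB, -167.4°

Substitute s = j962:
Numerator: 2 = 2 + j0
Denominator: (j962)^2 + 215(j962) + 3000 = -922444 + j206830
|N| = √(2² + 0²) ≈ 2, ∠N ≈ 0.00°
|D| = √(922444² + 206830²) ≈ 9.4535e+05, ∠D ≈ 167.36°
|T| = 2 / 9.4535e+05 ≈ 2.1156e-06
Gain = 20 log₁₀(2.1156e-06) ≈ -113.49 dB
∠T = 0.00° − 167.36° = -167.36°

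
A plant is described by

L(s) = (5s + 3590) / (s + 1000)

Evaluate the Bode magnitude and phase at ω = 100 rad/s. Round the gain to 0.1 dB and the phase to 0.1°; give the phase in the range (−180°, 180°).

11.1 dB, 2.2°

Substitute s = j100:
Numerator: 5(j100) + 3590 = 3590 + j500
Denominator: (j100) + 1000 = 1000 + j100
|N| = √(3590² + 500²) ≈ 3624.7, ∠N ≈ 7.93°
|D| = √(1000² + 100²) ≈ 1005, ∠D ≈ 5.71°
|L| = 3624.7 / 1005 ≈ 3.6067
Gain = 20 log₁₀(3.6067) ≈ 11.14 dB
∠L = 7.93° − 5.71° = 2.22°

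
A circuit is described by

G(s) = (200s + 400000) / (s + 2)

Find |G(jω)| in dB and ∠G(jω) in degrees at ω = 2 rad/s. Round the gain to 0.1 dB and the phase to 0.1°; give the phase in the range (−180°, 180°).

Substitute s = j2:
Numerator: 200(j2) + 400000 = 400000 + j400
Denominator: (j2) + 2 = 2 + j2
|N| = √(400000² + 400²) ≈ 4e+05, ∠N ≈ 0.06°
|D| = √(2² + 2²) ≈ 2.8284, ∠D ≈ 45.00°
|G| = 4e+05 / 2.8284 ≈ 1.4142e+05
Gain = 20 log₁₀(1.4142e+05) ≈ 103.01 dB
∠G = 0.06° − 45.00° = -44.94°

103.0 dB, -44.9°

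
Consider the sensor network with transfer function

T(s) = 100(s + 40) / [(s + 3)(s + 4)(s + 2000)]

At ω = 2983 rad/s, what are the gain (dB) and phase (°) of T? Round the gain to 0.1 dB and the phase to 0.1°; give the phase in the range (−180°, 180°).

At s = jω = j2983:
zero (s+40): 40 + j2983 → |·| = √(40²+2983²) = √8899889 ≈ 2983.3, ∠ = arctan(2983/40) ≈ 89.23°
pole (s+3): 3 + j2983 → |·| = √(3²+2983²) = √8898298 ≈ 2983, ∠ = arctan(2983/3) ≈ 89.94°
pole (s+4): 4 + j2983 → |·| = √(4²+2983²) = √8898305 ≈ 2983, ∠ = arctan(2983/4) ≈ 89.92°
pole (s+2000): 2000 + j2983 → |·| = √(2000²+2983²) = √12898289 ≈ 3591.4, ∠ = arctan(2983/2000) ≈ 56.16°
|T| = 100 · 2983.3 / 3.1957e+10 ≈ 9.3354e-06
Gain = 20 log₁₀(9.3354e-06) ≈ -100.60 dB
∠T = 89.23° − 236.02° = -146.79°

-100.6 dB, -146.8°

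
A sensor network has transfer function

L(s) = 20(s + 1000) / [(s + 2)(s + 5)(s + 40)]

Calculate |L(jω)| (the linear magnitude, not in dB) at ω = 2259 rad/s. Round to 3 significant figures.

At s = jω = j2259:
zero (s+1000): 1000 + j2259 → |·| = √(1000²+2259²) = √6103081 ≈ 2470.4, ∠ = arctan(2259/1000) ≈ 66.12°
pole (s+2): 2 + j2259 → |·| = √(2²+2259²) = √5103085 ≈ 2259, ∠ = arctan(2259/2) ≈ 89.95°
pole (s+5): 5 + j2259 → |·| = √(5²+2259²) = √5103106 ≈ 2259, ∠ = arctan(2259/5) ≈ 89.87°
pole (s+40): 40 + j2259 → |·| = √(40²+2259²) = √5104681 ≈ 2259.4, ∠ = arctan(2259/40) ≈ 88.99°
|L| = 20 · 2470.4 / 1.153e+10 ≈ 4.2852e-06

4.29e-06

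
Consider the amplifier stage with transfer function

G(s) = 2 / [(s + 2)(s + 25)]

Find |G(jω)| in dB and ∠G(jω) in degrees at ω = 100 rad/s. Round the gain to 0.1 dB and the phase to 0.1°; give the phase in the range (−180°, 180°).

At s = jω = j100:
pole (s+2): 2 + j100 → |·| = √(2²+100²) = √10004 ≈ 100.02, ∠ = arctan(100/2) ≈ 88.85°
pole (s+25): 25 + j100 → |·| = √(25²+100²) = √10625 ≈ 103.08, ∠ = arctan(100/25) ≈ 75.96°
|G| = 2 / 10310 ≈ 0.00019399
Gain = 20 log₁₀(0.00019399) ≈ -74.24 dB
∠G = 0.00° − 164.81° = -164.81°

-74.2 dB, -164.8°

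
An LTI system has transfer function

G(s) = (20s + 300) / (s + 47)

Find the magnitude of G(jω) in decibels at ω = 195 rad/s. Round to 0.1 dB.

25.8 dB

Substitute s = j195:
Numerator: 20(j195) + 300 = 300 + j3900
Denominator: (j195) + 47 = 47 + j195
|N| = √(300² + 3900²) ≈ 3911.5, ∠N ≈ 85.60°
|D| = √(47² + 195²) ≈ 200.58, ∠D ≈ 76.45°
|G| = 3911.5 / 200.58 ≈ 19.501
Gain = 20 log₁₀(19.501) ≈ 25.80 dB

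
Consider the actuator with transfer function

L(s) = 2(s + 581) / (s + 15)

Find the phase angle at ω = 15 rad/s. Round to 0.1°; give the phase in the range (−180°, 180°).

At s = jω = j15:
zero (s+581): 581 + j15 → |·| = √(581²+15²) = √337786 ≈ 581.19, ∠ = arctan(15/581) ≈ 1.48°
pole (s+15): 15 + j15 → |·| = √(15²+15²) = √450 ≈ 21.213, ∠ = arctan(15/15) ≈ 45.00°
∠L = 1.48° − 45.00° = -43.52°

-43.5°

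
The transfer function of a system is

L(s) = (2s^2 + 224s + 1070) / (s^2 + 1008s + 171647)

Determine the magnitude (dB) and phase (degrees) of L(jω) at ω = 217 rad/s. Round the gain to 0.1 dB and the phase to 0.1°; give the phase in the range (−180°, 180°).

Substitute s = j217:
Numerator: 2(j217)^2 + 224(j217) + 1070 = -93108 + j48608
Denominator: (j217)^2 + 1008(j217) + 171647 = 124558 + j218736
|N| = √(93108² + 48608²) ≈ 1.0503e+05, ∠N ≈ 152.43°
|D| = √(124558² + 218736²) ≈ 2.5171e+05, ∠D ≈ 60.34°
|L| = 1.0503e+05 / 2.5171e+05 ≈ 0.41727
Gain = 20 log₁₀(0.41727) ≈ -7.59 dB
∠L = 152.43° − 60.34° = 92.09°

-7.6 dB, 92.1°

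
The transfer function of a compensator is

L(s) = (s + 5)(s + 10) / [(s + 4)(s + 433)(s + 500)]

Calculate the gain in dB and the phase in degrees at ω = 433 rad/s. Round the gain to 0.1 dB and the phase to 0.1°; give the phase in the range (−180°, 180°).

-59.4 dB, 2.7°

At s = jω = j433:
zero (s+5): 5 + j433 → |·| = √(5²+433²) = √187514 ≈ 433.03, ∠ = arctan(433/5) ≈ 89.34°
zero (s+10): 10 + j433 → |·| = √(10²+433²) = √187589 ≈ 433.12, ∠ = arctan(433/10) ≈ 88.68°
pole (s+4): 4 + j433 → |·| = √(4²+433²) = √187505 ≈ 433.02, ∠ = arctan(433/4) ≈ 89.47°
pole (s+433): 433 + j433 → |·| = √(433²+433²) = √374978 ≈ 612.35, ∠ = arctan(433/433) ≈ 45.00°
pole (s+500): 500 + j433 → |·| = √(500²+433²) = √437489 ≈ 661.43, ∠ = arctan(433/500) ≈ 40.89°
|L| = 1 · 1.8755e+05 / 1.7538e+08 ≈ 0.0010694
Gain = 20 log₁₀(0.0010694) ≈ -59.42 dB
∠L = 178.02° − 175.36° = 2.66°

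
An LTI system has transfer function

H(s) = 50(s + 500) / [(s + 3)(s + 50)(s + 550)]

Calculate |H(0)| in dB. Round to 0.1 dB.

H(0) = 50·500 / (3·50·550) ≈ 0.30303
20 log₁₀(0.30303) ≈ -10.37 dB

-10.4 dB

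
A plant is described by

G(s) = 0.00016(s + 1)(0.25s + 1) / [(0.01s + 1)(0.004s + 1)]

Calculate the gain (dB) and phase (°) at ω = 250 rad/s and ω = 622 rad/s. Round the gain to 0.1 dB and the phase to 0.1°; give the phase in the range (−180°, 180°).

ω = 250: -3.7 dB, 65.7°; ω = 622: -0.8 dB, 30.6°

At ω = 250 rad/s:
zero (1 + j250·1) = 1 + j250 → |·| ≈ 250, ∠ ≈ 89.77°
zero (1 + j250·0.25) = 1 + j62.5 → |·| ≈ 62.508, ∠ ≈ 89.08°
pole (1 + j250·0.01) = 1 + j2.5 → |·| ≈ 2.6926, ∠ ≈ 68.20°
pole (1 + j250·0.004) = 1 + j1 → |·| ≈ 1.4142, ∠ ≈ 45.00°
|G| = 0.00016 · 250 · 62.508 / (2.6926 · 1.4142) ≈ 0.65662
Gain = 20 log₁₀(0.65662) ≈ -3.65 dB
∠G = (89.77° + 89.08°) − (68.20° + 45.00°) = 65.65°

At ω = 622 rad/s:
zero (1 + j622·1) = 1 + j622 → |·| ≈ 622, ∠ ≈ 89.91°
zero (1 + j622·0.25) = 1 + j155.5 → |·| ≈ 155.5, ∠ ≈ 89.63°
pole (1 + j622·0.01) = 1 + j6.22 → |·| ≈ 6.2999, ∠ ≈ 80.87°
pole (1 + j622·0.004) = 1 + j2.488 → |·| ≈ 2.6814, ∠ ≈ 68.10°
|G| = 0.00016 · 622 · 155.5 / (6.2999 · 2.6814) ≈ 0.91611
Gain = 20 log₁₀(0.91611) ≈ -0.76 dB
∠G = (89.91° + 89.63°) − (80.87° + 68.10°) = 30.57°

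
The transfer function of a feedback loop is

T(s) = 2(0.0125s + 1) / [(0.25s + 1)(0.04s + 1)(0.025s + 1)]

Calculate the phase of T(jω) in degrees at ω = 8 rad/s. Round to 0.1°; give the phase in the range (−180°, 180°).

-86.8°

At ω = 8 rad/s:
zero (1 + j8·0.0125) = 1 + j0.1 → |·| ≈ 1.005, ∠ ≈ 5.71°
pole (1 + j8·0.25) = 1 + j2 → |·| ≈ 2.2361, ∠ ≈ 63.43°
pole (1 + j8·0.04) = 1 + j0.32 → |·| ≈ 1.05, ∠ ≈ 17.74°
pole (1 + j8·0.025) = 1 + j0.2 → |·| ≈ 1.0198, ∠ ≈ 11.31°
∠T = (5.71°) − (63.43° + 17.74° + 11.31°) = -86.77°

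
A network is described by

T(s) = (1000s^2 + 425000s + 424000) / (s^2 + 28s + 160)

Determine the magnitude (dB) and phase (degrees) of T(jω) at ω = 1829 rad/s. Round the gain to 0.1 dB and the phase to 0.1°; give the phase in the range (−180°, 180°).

60.2 dB, -12.2°

Substitute s = j1829:
Numerator: 1000(j1829)^2 + 425000(j1829) + 424000 = -3344817000 + j777325000
Denominator: (j1829)^2 + 28(j1829) + 160 = -3345081 + j51212
|N| = √(3344817000² + 777325000²) ≈ 3.434e+09, ∠N ≈ 166.92°
|D| = √(3345081² + 51212²) ≈ 3.3455e+06, ∠D ≈ 179.12°
|T| = 3.434e+09 / 3.3455e+06 ≈ 1026.5
Gain = 20 log₁₀(1026.5) ≈ 60.23 dB
∠T = 166.92° − 179.12° = -12.20°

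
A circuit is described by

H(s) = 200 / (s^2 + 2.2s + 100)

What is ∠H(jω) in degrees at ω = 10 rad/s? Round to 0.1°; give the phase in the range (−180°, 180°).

At s = jω = j10:
quadratic: (j10)² + 2.2·j10 + 100 = 0 + j22 → |·| ≈ 22, ∠ ≈ 90.00°
∠H = 0.00° − 90.00° = -90.00°

-90.0°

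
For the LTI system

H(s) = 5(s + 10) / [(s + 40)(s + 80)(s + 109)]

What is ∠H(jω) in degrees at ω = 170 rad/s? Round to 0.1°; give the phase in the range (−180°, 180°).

-112.3°

At s = jω = j170:
zero (s+10): 10 + j170 → |·| = √(10²+170²) = √29000 ≈ 170.29, ∠ = arctan(170/10) ≈ 86.63°
pole (s+40): 40 + j170 → |·| = √(40²+170²) = √30500 ≈ 174.64, ∠ = arctan(170/40) ≈ 76.76°
pole (s+80): 80 + j170 → |·| = √(80²+170²) = √35300 ≈ 187.88, ∠ = arctan(170/80) ≈ 64.80°
pole (s+109): 109 + j170 → |·| = √(109²+170²) = √40781 ≈ 201.94, ∠ = arctan(170/109) ≈ 57.33°
∠H = 86.63° − 198.89° = -112.26°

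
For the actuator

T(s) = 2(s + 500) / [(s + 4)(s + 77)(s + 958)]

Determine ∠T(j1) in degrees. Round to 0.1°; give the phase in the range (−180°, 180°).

-14.7°

At s = jω = j1:
zero (s+500): 500 + j1 → |·| = √(500²+1²) = √250001 ≈ 500, ∠ = arctan(1/500) ≈ 0.11°
pole (s+4): 4 + j1 → |·| = √(4²+1²) = √17 ≈ 4.1231, ∠ = arctan(1/4) ≈ 14.04°
pole (s+77): 77 + j1 → |·| = √(77²+1²) = √5930 ≈ 77.006, ∠ = arctan(1/77) ≈ 0.74°
pole (s+958): 958 + j1 → |·| = √(958²+1²) = √917765 ≈ 958, ∠ = arctan(1/958) ≈ 0.06°
∠T = 0.11° − 14.84° = -14.73°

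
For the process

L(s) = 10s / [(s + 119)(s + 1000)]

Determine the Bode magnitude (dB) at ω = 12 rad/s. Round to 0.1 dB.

At s = jω = j12:
zero at origin: s = j12 → |·| = 12, ∠ = 90.00°
pole (s+119): 119 + j12 → |·| = √(119²+12²) = √14305 ≈ 119.6, ∠ = arctan(12/119) ≈ 5.76°
pole (s+1000): 1000 + j12 → |·| = √(1000²+12²) = √1000144 ≈ 1000.1, ∠ = arctan(12/1000) ≈ 0.69°
|L| = 10 · 12 / 1.1961e+05 ≈ 0.0010033
Gain = 20 log₁₀(0.0010033) ≈ -59.97 dB

-60.0 dB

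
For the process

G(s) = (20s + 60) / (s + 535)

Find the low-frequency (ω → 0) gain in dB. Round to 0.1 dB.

G(0) = 60 / 535 ≈ 0.11215
20 log₁₀(0.11215) ≈ -19.00 dB

-19.0 dB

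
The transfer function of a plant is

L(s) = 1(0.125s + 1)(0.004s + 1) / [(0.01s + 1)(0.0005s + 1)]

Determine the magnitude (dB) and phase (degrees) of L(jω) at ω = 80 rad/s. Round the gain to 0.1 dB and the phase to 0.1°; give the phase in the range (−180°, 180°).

18.3 dB, 61.1°

At ω = 80 rad/s:
zero (1 + j80·0.125) = 1 + j10 → |·| ≈ 10.05, ∠ ≈ 84.29°
zero (1 + j80·0.004) = 1 + j0.32 → |·| ≈ 1.05, ∠ ≈ 17.74°
pole (1 + j80·0.01) = 1 + j0.8 → |·| ≈ 1.2806, ∠ ≈ 38.66°
pole (1 + j80·0.0005) = 1 + j0.04 → |·| ≈ 1.0008, ∠ ≈ 2.29°
|L| = 1 · 10.05 · 1.05 / (1.2806 · 1.0008) ≈ 8.2337
Gain = 20 log₁₀(8.2337) ≈ 18.31 dB
∠L = (84.29° + 17.74°) − (38.66° + 2.29°) = 61.08°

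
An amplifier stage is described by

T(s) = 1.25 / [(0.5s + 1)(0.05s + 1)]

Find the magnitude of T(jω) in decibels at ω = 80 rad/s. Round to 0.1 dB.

At ω = 80 rad/s:
pole (1 + j80·0.5) = 1 + j40 → |·| ≈ 40.012, ∠ ≈ 88.57°
pole (1 + j80·0.05) = 1 + j4 → |·| ≈ 4.1231, ∠ ≈ 75.96°
|T| = 1.25 · 1 / (40.012 · 4.1231) ≈ 0.007577
Gain = 20 log₁₀(0.007577) ≈ -42.41 dB

-42.4 dB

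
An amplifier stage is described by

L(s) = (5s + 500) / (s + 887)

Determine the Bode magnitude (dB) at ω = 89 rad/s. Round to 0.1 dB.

Substitute s = j89:
Numerator: 5(j89) + 500 = 500 + j445
Denominator: (j89) + 887 = 887 + j89
|N| = √(500² + 445²) ≈ 669.35, ∠N ≈ 41.67°
|D| = √(887² + 89²) ≈ 891.45, ∠D ≈ 5.73°
|L| = 669.35 / 891.45 ≈ 0.75086
Gain = 20 log₁₀(0.75086) ≈ -2.49 dB

-2.5 dB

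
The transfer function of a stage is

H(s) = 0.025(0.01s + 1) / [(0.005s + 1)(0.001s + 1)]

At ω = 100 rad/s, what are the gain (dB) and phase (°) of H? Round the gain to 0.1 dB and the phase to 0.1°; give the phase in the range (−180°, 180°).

-30.0 dB, 12.7°

At ω = 100 rad/s:
zero (1 + j100·0.01) = 1 + j1 → |·| ≈ 1.4142, ∠ ≈ 45.00°
pole (1 + j100·0.005) = 1 + j0.5 → |·| ≈ 1.118, ∠ ≈ 26.57°
pole (1 + j100·0.001) = 1 + j0.1 → |·| ≈ 1.005, ∠ ≈ 5.71°
|H| = 0.025 · 1.4142 / (1.118 · 1.005) ≈ 0.031466
Gain = 20 log₁₀(0.031466) ≈ -30.04 dB
∠H = (45.00°) − (26.57° + 5.71°) = 12.72°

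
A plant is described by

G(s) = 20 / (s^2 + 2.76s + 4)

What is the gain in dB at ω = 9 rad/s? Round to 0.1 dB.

At s = jω = j9:
quadratic: (j9)² + 2.76·j9 + 4 = -77 + j24.84 → |·| ≈ 80.908, ∠ ≈ 162.12°
|G| = 20 / 80.908 ≈ 0.24719
Gain = 20 log₁₀(0.24719) ≈ -12.14 dB

-12.1 dB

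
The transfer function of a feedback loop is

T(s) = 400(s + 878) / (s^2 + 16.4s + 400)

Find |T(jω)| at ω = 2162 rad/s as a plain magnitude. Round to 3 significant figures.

At s = jω = j2162:
zero (s+878): 878 + j2162 → |·| = √(878²+2162²) = √5445128 ≈ 2333.5, ∠ = arctan(2162/878) ≈ 67.90°
quadratic: (j2162)² + 16.4·j2162 + 400 = -4673844 + j35456.8 → |·| ≈ 4.674e+06, ∠ ≈ 179.57°
|T| = 400 · 2333.5 / 4.674e+06 ≈ 0.1997

0.200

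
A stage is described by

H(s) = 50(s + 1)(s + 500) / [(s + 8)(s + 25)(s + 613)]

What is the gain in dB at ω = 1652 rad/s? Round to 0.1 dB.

-30.6 dB

At s = jω = j1652:
zero (s+1): 1 + j1652 → |·| = √(1²+1652²) = √2729105 ≈ 1652, ∠ = arctan(1652/1) ≈ 89.97°
zero (s+500): 500 + j1652 → |·| = √(500²+1652²) = √2979104 ≈ 1726, ∠ = arctan(1652/500) ≈ 73.16°
pole (s+8): 8 + j1652 → |·| = √(8²+1652²) = √2729168 ≈ 1652, ∠ = arctan(1652/8) ≈ 89.72°
pole (s+25): 25 + j1652 → |·| = √(25²+1652²) = √2729729 ≈ 1652.2, ∠ = arctan(1652/25) ≈ 89.13°
pole (s+613): 613 + j1652 → |·| = √(613²+1652²) = √3104873 ≈ 1762.1, ∠ = arctan(1652/613) ≈ 69.64°
|H| = 50 · 2.8514e+06 / 4.8095e+09 ≈ 0.029643
Gain = 20 log₁₀(0.029643) ≈ -30.56 dB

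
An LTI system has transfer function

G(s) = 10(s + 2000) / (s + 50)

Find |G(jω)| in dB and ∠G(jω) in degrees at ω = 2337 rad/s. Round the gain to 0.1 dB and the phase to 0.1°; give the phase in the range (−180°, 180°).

22.4 dB, -39.3°

At s = jω = j2337:
zero (s+2000): 2000 + j2337 → |·| = √(2000²+2337²) = √9461569 ≈ 3076, ∠ = arctan(2337/2000) ≈ 49.44°
pole (s+50): 50 + j2337 → |·| = √(50²+2337²) = √5464069 ≈ 2337.5, ∠ = arctan(2337/50) ≈ 88.77°
|G| = 10 · 3076 / 2337.5 ≈ 13.159
Gain = 20 log₁₀(13.159) ≈ 22.38 dB
∠G = 49.44° − 88.77° = -39.33°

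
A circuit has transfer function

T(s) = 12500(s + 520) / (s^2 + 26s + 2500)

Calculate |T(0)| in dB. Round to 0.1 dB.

T(0) = 12500·520 / 2500 = 2600
20 log₁₀(2600) ≈ 68.30 dB

68.3 dB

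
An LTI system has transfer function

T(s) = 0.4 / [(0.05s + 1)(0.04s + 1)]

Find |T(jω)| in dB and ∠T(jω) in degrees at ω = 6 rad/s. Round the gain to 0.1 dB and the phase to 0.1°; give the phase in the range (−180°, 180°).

At ω = 6 rad/s:
pole (1 + j6·0.05) = 1 + j0.3 → |·| ≈ 1.044, ∠ ≈ 16.70°
pole (1 + j6·0.04) = 1 + j0.24 → |·| ≈ 1.0284, ∠ ≈ 13.50°
|T| = 0.4 · 1 / (1.044 · 1.0284) ≈ 0.37256
Gain = 20 log₁₀(0.37256) ≈ -8.58 dB
∠T = (0°) − (16.70° + 13.50°) = -30.20°

-8.6 dB, -30.2°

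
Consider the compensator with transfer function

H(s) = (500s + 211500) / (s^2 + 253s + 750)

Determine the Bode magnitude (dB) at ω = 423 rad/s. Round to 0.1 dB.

Substitute s = j423:
Numerator: 500(j423) + 211500 = 211500 + j211500
Denominator: (j423)^2 + 253(j423) + 750 = -178179 + j107019
|N| = √(211500² + 211500²) ≈ 2.9911e+05, ∠N ≈ 45.00°
|D| = √(178179² + 107019²) ≈ 2.0785e+05, ∠D ≈ 149.01°
|H| = 2.9911e+05 / 2.0785e+05 ≈ 1.4391
Gain = 20 log₁₀(1.4391) ≈ 3.16 dB

3.2 dB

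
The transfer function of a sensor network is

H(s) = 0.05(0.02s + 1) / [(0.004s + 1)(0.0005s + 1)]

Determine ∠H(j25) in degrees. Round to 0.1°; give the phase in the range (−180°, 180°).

At ω = 25 rad/s:
zero (1 + j25·0.02) = 1 + j0.5 → |·| ≈ 1.118, ∠ ≈ 26.57°
pole (1 + j25·0.004) = 1 + j0.1 → |·| ≈ 1.005, ∠ ≈ 5.71°
pole (1 + j25·0.0005) = 1 + j0.0125 → |·| ≈ 1.0001, ∠ ≈ 0.72°
∠H = (26.57°) − (5.71° + 0.72°) = 20.14°

20.1°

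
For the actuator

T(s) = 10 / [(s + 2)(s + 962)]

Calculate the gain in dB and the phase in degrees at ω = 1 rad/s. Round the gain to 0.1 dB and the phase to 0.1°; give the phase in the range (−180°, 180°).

-46.7 dB, -26.6°

At s = jω = j1:
pole (s+2): 2 + j1 → |·| = √(2²+1²) = √5 ≈ 2.2361, ∠ = arctan(1/2) ≈ 26.57°
pole (s+962): 962 + j1 → |·| = √(962²+1²) = √925445 ≈ 962, ∠ = arctan(1/962) ≈ 0.06°
|T| = 10 / 2151.1 ≈ 0.0046488
Gain = 20 log₁₀(0.0046488) ≈ -46.65 dB
∠T = 0.00° − 26.63° = -26.63°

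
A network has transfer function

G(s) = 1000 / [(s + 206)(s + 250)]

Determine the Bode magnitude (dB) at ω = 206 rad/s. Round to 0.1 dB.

-39.5 dB

At s = jω = j206:
pole (s+206): 206 + j206 → |·| = √(206²+206²) = √84872 ≈ 291.33, ∠ = arctan(206/206) ≈ 45.00°
pole (s+250): 250 + j206 → |·| = √(250²+206²) = √104936 ≈ 323.94, ∠ = arctan(206/250) ≈ 39.49°
|G| = 1000 / 94373 ≈ 0.010596
Gain = 20 log₁₀(0.010596) ≈ -39.50 dB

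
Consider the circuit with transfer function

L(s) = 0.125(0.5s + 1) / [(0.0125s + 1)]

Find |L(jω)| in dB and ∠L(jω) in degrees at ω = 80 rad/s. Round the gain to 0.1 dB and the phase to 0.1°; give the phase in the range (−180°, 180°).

11.0 dB, 43.6°

At ω = 80 rad/s:
zero (1 + j80·0.5) = 1 + j40 → |·| ≈ 40.012, ∠ ≈ 88.57°
pole (1 + j80·0.0125) = 1 + j1 → |·| ≈ 1.4142, ∠ ≈ 45.00°
|L| = 0.125 · 40.012 / (1.4142) ≈ 3.5366
Gain = 20 log₁₀(3.5366) ≈ 10.97 dB
∠L = (88.57°) − (45.00°) = 43.57°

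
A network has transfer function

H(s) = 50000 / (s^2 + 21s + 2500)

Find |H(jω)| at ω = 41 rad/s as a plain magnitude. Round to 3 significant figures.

42.1

At s = jω = j41:
quadratic: (j41)² + 21·j41 + 2500 = 819 + j861 → |·| ≈ 1188.3, ∠ ≈ 46.43°
|H| = 50000 / 1188.3 ≈ 42.077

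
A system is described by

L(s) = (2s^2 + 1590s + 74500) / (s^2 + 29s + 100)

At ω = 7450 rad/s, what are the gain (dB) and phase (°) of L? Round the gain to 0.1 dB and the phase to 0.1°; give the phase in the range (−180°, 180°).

6.1 dB, -5.9°

Substitute s = j7450:
Numerator: 2(j7450)^2 + 1590(j7450) + 74500 = -110930500 + j11845500
Denominator: (j7450)^2 + 29(j7450) + 100 = -55502400 + j216050
|N| = √(110930500² + 11845500²) ≈ 1.1156e+08, ∠N ≈ 173.90°
|D| = √(55502400² + 216050²) ≈ 5.5503e+07, ∠D ≈ 179.78°
|L| = 1.1156e+08 / 5.5503e+07 ≈ 2.01
Gain = 20 log₁₀(2.01) ≈ 6.06 dB
∠L = 173.90° − 179.78° = -5.88°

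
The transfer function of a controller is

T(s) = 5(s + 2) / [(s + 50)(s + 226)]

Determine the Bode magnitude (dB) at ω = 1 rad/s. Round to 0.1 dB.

-60.1 dB

At s = jω = j1:
zero (s+2): 2 + j1 → |·| = √(2²+1²) = √5 ≈ 2.2361, ∠ = arctan(1/2) ≈ 26.57°
pole (s+50): 50 + j1 → |·| = √(50²+1²) = √2501 ≈ 50.01, ∠ = arctan(1/50) ≈ 1.15°
pole (s+226): 226 + j1 → |·| = √(226²+1²) = √51077 ≈ 226, ∠ = arctan(1/226) ≈ 0.25°
|T| = 5 · 2.2361 / 11302 ≈ 0.00098925
Gain = 20 log₁₀(0.00098925) ≈ -60.09 dB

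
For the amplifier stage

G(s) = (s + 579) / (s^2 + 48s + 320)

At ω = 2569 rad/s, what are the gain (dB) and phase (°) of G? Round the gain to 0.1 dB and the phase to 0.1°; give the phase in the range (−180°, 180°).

Substitute s = j2569:
Numerator: (j2569) + 579 = 579 + j2569
Denominator: (j2569)^2 + 48(j2569) + 320 = -6599441 + j123312
|N| = √(579² + 2569²) ≈ 2633.4, ∠N ≈ 77.30°
|D| = √(6599441² + 123312²) ≈ 6.6006e+06, ∠D ≈ 178.93°
|G| = 2633.4 / 6.6006e+06 ≈ 0.00039896
Gain = 20 log₁₀(0.00039896) ≈ -67.98 dB
∠G = 77.30° − 178.93° = -101.63°

-68.0 dB, -101.6°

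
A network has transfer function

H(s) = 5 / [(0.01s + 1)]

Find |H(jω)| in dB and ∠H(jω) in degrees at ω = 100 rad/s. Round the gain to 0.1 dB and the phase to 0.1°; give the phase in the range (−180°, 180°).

11.0 dB, -45.0°

At ω = 100 rad/s:
pole (1 + j100·0.01) = 1 + j1 → |·| ≈ 1.4142, ∠ ≈ 45.00°
|H| = 5 · 1 / (1.4142) ≈ 3.5356
Gain = 20 log₁₀(3.5356) ≈ 10.97 dB
∠H = (0°) − (45.00°) = -45.00°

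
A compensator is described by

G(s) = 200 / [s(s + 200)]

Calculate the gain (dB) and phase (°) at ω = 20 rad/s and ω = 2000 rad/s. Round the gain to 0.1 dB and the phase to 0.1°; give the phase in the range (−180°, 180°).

ω = 20: -26.1 dB, -95.7°; ω = 2000: -86.1 dB, -174.3°

At s = jω = j20:
pole (s+200): 200 + j20 → |·| = √(200²+20²) = √40400 ≈ 201, ∠ = arctan(20/200) ≈ 5.71°
pole at origin: |s| = 20, ∠ = 90.00° (in denominator)
|G| = 200 / 4020 ≈ 0.049751
Gain = 20 log₁₀(0.049751) ≈ -26.06 dB
∠G = 0.00° − 95.71° = -95.71°

At s = jω = j2000:
pole (s+200): 200 + j2000 → |·| = √(200²+2000²) = √4040000 ≈ 2010, ∠ = arctan(2000/200) ≈ 84.29°
pole at origin: |s| = 2000, ∠ = 90.00° (in denominator)
|G| = 200 / 4.02e+06 ≈ 4.9751e-05
Gain = 20 log₁₀(4.9751e-05) ≈ -86.06 dB
∠G = 0.00° − 174.29° = -174.29°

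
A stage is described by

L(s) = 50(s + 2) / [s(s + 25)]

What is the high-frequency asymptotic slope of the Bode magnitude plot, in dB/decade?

Each pole contributes −20 dB/decade at high frequency; each zero contributes +20 dB/decade.
Net: 1 zero(s) − 2 pole(s) → -20 dB/decade.

-20 dB/decade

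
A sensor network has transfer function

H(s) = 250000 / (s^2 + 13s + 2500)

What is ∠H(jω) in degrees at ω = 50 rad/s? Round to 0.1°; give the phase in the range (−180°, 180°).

-90.0°

At s = jω = j50:
quadratic: (j50)² + 13·j50 + 2500 = 0 + j650 → |·| ≈ 650, ∠ ≈ 90.00°
∠H = 0.00° − 90.00° = -90.00°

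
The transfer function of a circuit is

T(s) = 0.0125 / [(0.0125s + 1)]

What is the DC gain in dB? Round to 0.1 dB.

T(0) = 0.0125 · 1 / 1 = 0.0125
20 log₁₀(0.0125) ≈ -38.06 dB

-38.1 dB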